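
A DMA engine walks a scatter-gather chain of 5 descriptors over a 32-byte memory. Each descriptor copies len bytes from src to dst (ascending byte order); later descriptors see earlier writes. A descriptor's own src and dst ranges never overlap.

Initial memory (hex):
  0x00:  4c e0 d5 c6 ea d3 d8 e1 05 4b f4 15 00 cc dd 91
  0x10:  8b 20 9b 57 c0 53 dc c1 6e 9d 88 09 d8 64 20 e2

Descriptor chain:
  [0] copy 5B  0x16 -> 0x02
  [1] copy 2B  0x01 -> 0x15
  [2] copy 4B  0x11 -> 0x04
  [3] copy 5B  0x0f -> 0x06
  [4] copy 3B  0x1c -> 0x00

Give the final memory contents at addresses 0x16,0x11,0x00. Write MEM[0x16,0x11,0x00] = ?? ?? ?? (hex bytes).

MEM[0x16,0x11,0x00] = dc 20 d8

  after D0: wrote 5B at 0x02 = dcc16e9d88
  after D1: wrote 2B at 0x15 = e0dc
  after D2: wrote 4B at 0x04 = 209b57c0
  after D3: wrote 5B at 0x06 = 918b209b57
  after D4: wrote 3B at 0x00 = d86420
query mem[0x16]=0xdc, mem[0x11]=0x20, mem[0x00]=0xd8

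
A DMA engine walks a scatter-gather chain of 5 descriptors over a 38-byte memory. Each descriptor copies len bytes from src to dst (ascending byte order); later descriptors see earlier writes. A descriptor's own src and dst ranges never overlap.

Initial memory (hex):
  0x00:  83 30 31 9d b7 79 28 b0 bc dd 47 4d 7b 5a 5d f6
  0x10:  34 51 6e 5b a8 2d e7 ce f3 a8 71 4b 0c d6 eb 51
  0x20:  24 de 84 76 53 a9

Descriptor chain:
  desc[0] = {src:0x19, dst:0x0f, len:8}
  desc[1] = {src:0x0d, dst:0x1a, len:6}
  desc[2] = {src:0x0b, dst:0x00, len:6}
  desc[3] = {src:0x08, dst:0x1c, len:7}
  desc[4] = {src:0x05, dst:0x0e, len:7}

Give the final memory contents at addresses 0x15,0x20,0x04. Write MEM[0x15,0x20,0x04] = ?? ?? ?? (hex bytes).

MEM[0x15,0x20,0x04] = 51 7b a8

[0] 0x19->0x0f len=8 : a8 71 4b 0c d6 eb 51 24
[1] 0x0d->0x1a len=6 : 5a 5d a8 71 4b 0c
[2] 0x0b->0x00 len=6 : 4d 7b 5a 5d a8 71
[3] 0x08->0x1c len=7 : bc dd 47 4d 7b 5a 5d
[4] 0x05->0x0e len=7 : 71 28 b0 bc dd 47 4d
query mem[0x15]=0x51, mem[0x20]=0x7b, mem[0x04]=0xa8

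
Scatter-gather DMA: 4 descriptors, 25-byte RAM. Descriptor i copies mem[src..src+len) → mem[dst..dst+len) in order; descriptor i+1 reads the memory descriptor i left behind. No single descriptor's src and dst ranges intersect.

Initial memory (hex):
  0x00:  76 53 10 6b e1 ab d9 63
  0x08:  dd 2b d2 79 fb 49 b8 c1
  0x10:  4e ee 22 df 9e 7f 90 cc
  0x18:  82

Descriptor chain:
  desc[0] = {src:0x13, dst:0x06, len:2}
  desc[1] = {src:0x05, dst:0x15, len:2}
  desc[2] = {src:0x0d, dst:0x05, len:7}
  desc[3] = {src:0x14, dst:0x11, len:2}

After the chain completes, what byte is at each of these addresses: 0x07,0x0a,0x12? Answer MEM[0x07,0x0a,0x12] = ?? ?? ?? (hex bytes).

MEM[0x07,0x0a,0x12] = c1 22 ab

#0 dst[0x06+2] := {0xdf,0x9e}
#1 dst[0x15+2] := {0xab,0xdf}
#2 dst[0x05+7] := {0x49,0xb8,0xc1,0x4e,0xee,0x22,0xdf}
#3 dst[0x11+2] := {0x9e,0xab}
query mem[0x07]=0xc1, mem[0x0a]=0x22, mem[0x12]=0xab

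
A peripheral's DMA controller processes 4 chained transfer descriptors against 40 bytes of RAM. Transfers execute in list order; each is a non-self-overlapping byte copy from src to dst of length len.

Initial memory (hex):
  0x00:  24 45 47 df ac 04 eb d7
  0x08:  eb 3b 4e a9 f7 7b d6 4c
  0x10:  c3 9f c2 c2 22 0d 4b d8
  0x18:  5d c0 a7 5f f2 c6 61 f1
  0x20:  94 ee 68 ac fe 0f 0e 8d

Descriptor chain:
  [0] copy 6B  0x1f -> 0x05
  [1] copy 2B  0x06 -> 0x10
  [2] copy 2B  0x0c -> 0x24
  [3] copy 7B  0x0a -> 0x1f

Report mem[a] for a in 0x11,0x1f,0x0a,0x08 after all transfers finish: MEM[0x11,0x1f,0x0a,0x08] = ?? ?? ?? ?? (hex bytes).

MEM[0x11,0x1f,0x0a,0x08] = ee fe fe 68

D0: mem[0x05..0x0a] <- [f1 94 ee 68 ac fe]
D1: mem[0x10..0x11] <- [94 ee]
D2: mem[0x24..0x25] <- [f7 7b]
D3: mem[0x1f..0x25] <- [fe a9 f7 7b d6 4c 94]
query mem[0x11]=0xee, mem[0x1f]=0xfe, mem[0x0a]=0xfe, mem[0x08]=0x68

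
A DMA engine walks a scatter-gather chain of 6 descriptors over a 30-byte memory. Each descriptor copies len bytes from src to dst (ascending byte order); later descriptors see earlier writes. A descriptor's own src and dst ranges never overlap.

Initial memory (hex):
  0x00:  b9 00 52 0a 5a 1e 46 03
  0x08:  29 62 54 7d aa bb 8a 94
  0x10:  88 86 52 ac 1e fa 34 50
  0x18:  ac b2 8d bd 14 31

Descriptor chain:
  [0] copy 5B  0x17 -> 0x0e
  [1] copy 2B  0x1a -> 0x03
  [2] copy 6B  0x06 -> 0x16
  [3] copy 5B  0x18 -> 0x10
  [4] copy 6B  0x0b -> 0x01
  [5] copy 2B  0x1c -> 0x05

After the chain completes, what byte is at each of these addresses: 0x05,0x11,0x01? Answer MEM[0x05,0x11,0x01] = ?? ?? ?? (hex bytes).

#0 dst[0x0e+5] := {0x50,0xac,0xb2,0x8d,0xbd}
#1 dst[0x03+2] := {0x8d,0xbd}
#2 dst[0x16+6] := {0x46,0x03,0x29,0x62,0x54,0x7d}
#3 dst[0x10+5] := {0x29,0x62,0x54,0x7d,0x14}
#4 dst[0x01+6] := {0x7d,0xaa,0xbb,0x50,0xac,0x29}
#5 dst[0x05+2] := {0x14,0x31}
query mem[0x05]=0x14, mem[0x11]=0x62, mem[0x01]=0x7d

MEM[0x05,0x11,0x01] = 14 62 7d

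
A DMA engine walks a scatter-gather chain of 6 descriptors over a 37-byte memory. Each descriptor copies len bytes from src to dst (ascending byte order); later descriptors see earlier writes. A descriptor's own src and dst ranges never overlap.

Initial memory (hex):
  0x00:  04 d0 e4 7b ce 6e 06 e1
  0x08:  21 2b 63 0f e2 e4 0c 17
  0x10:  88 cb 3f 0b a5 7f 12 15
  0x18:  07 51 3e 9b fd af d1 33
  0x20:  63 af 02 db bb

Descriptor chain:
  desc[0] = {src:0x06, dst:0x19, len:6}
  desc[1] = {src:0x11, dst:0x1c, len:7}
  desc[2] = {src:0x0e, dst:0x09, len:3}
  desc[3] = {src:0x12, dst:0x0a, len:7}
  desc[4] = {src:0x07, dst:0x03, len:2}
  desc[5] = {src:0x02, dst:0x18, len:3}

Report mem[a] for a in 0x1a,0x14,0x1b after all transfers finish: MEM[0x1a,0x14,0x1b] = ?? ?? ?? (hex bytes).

#0 dst[0x19+6] := {0x06,0xe1,0x21,0x2b,0x63,0x0f}
#1 dst[0x1c+7] := {0xcb,0x3f,0x0b,0xa5,0x7f,0x12,0x15}
#2 dst[0x09+3] := {0x0c,0x17,0x88}
#3 dst[0x0a+7] := {0x3f,0x0b,0xa5,0x7f,0x12,0x15,0x07}
#4 dst[0x03+2] := {0xe1,0x21}
#5 dst[0x18+3] := {0xe4,0xe1,0x21}
query mem[0x1a]=0x21, mem[0x14]=0xa5, mem[0x1b]=0x21

MEM[0x1a,0x14,0x1b] = 21 a5 21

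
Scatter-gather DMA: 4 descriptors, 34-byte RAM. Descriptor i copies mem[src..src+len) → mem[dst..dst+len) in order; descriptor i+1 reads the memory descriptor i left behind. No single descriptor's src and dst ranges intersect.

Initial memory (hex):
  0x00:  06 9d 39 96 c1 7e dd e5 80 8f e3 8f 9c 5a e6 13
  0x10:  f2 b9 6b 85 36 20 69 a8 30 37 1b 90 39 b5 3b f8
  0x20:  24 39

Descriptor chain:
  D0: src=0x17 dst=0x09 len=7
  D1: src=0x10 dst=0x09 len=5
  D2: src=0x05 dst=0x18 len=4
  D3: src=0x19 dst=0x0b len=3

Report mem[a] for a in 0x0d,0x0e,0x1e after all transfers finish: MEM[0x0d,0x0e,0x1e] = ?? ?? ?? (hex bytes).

MEM[0x0d,0x0e,0x1e] = 80 39 3b

[0] 0x17->0x09 len=7 : a8 30 37 1b 90 39 b5
[1] 0x10->0x09 len=5 : f2 b9 6b 85 36
[2] 0x05->0x18 len=4 : 7e dd e5 80
[3] 0x19->0x0b len=3 : dd e5 80
query mem[0x0d]=0x80, mem[0x0e]=0x39, mem[0x1e]=0x3b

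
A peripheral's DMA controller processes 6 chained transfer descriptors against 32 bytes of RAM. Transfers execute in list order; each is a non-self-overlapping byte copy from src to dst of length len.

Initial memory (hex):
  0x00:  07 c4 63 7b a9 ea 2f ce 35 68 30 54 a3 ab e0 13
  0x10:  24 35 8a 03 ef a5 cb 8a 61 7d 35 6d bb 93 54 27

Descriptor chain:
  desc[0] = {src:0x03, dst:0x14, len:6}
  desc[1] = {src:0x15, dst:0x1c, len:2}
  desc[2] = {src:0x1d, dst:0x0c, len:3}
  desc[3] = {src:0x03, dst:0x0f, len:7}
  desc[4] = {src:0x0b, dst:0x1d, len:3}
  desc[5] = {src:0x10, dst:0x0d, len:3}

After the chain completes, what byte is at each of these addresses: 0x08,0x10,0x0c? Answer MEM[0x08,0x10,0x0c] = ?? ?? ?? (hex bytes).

MEM[0x08,0x10,0x0c] = 35 a9 ea

#0 dst[0x14+6] := {0x7b,0xa9,0xea,0x2f,0xce,0x35}
#1 dst[0x1c+2] := {0xa9,0xea}
#2 dst[0x0c+3] := {0xea,0x54,0x27}
#3 dst[0x0f+7] := {0x7b,0xa9,0xea,0x2f,0xce,0x35,0x68}
#4 dst[0x1d+3] := {0x54,0xea,0x54}
#5 dst[0x0d+3] := {0xa9,0xea,0x2f}
query mem[0x08]=0x35, mem[0x10]=0xa9, mem[0x0c]=0xea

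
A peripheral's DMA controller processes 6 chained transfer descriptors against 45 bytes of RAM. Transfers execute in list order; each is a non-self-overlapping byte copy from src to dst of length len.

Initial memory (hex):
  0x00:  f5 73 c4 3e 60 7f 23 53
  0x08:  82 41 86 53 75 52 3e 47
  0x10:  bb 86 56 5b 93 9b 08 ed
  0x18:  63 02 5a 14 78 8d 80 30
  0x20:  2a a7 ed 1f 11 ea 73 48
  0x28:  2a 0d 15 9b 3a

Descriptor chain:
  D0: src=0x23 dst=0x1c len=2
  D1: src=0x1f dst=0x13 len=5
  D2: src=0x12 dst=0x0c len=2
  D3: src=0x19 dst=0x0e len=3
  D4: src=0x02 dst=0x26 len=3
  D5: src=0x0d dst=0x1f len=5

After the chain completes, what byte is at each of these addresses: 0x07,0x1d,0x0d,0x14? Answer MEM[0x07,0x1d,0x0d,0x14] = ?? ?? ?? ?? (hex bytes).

MEM[0x07,0x1d,0x0d,0x14] = 53 11 30 2a

[0] 0x23->0x1c len=2 : 1f 11
[1] 0x1f->0x13 len=5 : 30 2a a7 ed 1f
[2] 0x12->0x0c len=2 : 56 30
[3] 0x19->0x0e len=3 : 02 5a 14
[4] 0x02->0x26 len=3 : c4 3e 60
[5] 0x0d->0x1f len=5 : 30 02 5a 14 86
query mem[0x07]=0x53, mem[0x1d]=0x11, mem[0x0d]=0x30, mem[0x14]=0x2a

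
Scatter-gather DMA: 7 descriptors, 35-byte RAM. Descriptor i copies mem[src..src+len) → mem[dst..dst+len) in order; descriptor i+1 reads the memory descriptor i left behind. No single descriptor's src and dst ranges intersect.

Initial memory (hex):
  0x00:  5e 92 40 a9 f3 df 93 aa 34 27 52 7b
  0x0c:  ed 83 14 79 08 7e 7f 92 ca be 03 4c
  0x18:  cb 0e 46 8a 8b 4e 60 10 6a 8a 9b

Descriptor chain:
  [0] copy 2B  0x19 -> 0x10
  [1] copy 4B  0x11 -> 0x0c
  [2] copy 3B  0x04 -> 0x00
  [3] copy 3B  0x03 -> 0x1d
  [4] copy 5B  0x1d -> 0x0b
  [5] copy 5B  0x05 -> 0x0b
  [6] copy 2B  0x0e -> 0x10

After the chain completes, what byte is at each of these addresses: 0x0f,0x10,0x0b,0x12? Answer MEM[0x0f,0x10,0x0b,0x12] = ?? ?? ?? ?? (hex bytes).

#0 dst[0x10+2] := {0x0e,0x46}
#1 dst[0x0c+4] := {0x46,0x7f,0x92,0xca}
#2 dst[0x00+3] := {0xf3,0xdf,0x93}
#3 dst[0x1d+3] := {0xa9,0xf3,0xdf}
#4 dst[0x0b+5] := {0xa9,0xf3,0xdf,0x6a,0x8a}
#5 dst[0x0b+5] := {0xdf,0x93,0xaa,0x34,0x27}
#6 dst[0x10+2] := {0x34,0x27}
query mem[0x0f]=0x27, mem[0x10]=0x34, mem[0x0b]=0xdf, mem[0x12]=0x7f

MEM[0x0f,0x10,0x0b,0x12] = 27 34 df 7f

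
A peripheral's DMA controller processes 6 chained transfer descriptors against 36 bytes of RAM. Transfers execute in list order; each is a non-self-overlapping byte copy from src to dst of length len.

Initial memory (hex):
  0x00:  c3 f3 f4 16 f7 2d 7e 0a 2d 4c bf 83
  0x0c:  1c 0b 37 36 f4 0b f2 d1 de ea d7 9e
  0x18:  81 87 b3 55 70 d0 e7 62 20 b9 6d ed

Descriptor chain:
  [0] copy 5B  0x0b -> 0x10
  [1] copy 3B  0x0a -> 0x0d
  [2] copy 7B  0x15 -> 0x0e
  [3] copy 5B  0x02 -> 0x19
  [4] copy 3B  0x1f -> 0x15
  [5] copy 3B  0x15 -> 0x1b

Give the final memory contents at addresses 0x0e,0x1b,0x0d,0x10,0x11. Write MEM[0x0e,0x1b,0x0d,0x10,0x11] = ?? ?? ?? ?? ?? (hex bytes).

MEM[0x0e,0x1b,0x0d,0x10,0x11] = ea 62 bf 9e 81

#0 dst[0x10+5] := {0x83,0x1c,0x0b,0x37,0x36}
#1 dst[0x0d+3] := {0xbf,0x83,0x1c}
#2 dst[0x0e+7] := {0xea,0xd7,0x9e,0x81,0x87,0xb3,0x55}
#3 dst[0x19+5] := {0xf4,0x16,0xf7,0x2d,0x7e}
#4 dst[0x15+3] := {0x62,0x20,0xb9}
#5 dst[0x1b+3] := {0x62,0x20,0xb9}
query mem[0x0e]=0xea, mem[0x1b]=0x62, mem[0x0d]=0xbf, mem[0x10]=0x9e, mem[0x11]=0x81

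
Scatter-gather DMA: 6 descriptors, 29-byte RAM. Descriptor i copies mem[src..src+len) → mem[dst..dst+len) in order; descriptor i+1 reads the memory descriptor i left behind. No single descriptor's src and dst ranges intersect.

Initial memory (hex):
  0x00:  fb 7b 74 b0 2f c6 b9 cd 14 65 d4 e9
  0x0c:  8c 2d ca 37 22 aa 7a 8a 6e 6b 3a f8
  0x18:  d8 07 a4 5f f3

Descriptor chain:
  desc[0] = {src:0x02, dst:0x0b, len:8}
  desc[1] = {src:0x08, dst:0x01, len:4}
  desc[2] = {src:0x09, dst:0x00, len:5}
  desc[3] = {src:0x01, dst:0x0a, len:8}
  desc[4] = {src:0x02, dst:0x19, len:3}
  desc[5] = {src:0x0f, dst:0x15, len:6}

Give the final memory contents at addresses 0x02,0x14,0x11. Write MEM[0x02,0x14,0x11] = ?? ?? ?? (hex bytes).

  after D0: wrote 8B at 0x0b = 74b02fc6b9cd1465
  after D1: wrote 4B at 0x01 = 1465d474
  after D2: wrote 5B at 0x00 = 65d474b02f
  after D3: wrote 8B at 0x0a = d474b02fc6b9cd14
  after D4: wrote 3B at 0x19 = 74b02f
  after D5: wrote 6B at 0x15 = b9cd14658a6e
query mem[0x02]=0x74, mem[0x14]=0x6e, mem[0x11]=0x14

MEM[0x02,0x14,0x11] = 74 6e 14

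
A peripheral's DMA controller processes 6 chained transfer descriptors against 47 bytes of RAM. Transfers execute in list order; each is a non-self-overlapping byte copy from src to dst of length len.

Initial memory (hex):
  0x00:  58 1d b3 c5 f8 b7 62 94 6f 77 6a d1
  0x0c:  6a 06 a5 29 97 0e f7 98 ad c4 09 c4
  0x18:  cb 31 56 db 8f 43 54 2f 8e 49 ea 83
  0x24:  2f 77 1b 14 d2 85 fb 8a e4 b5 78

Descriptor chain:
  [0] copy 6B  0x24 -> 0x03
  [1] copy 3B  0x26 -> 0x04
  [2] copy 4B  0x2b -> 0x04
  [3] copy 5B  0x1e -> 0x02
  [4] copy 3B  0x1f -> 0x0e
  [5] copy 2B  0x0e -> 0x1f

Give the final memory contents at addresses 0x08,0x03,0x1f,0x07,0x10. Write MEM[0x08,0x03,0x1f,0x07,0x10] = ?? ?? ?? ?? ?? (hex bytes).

MEM[0x08,0x03,0x1f,0x07,0x10] = 85 2f 2f 78 49

#0 dst[0x03+6] := {0x2f,0x77,0x1b,0x14,0xd2,0x85}
#1 dst[0x04+3] := {0x1b,0x14,0xd2}
#2 dst[0x04+4] := {0x8a,0xe4,0xb5,0x78}
#3 dst[0x02+5] := {0x54,0x2f,0x8e,0x49,0xea}
#4 dst[0x0e+3] := {0x2f,0x8e,0x49}
#5 dst[0x1f+2] := {0x2f,0x8e}
query mem[0x08]=0x85, mem[0x03]=0x2f, mem[0x1f]=0x2f, mem[0x07]=0x78, mem[0x10]=0x49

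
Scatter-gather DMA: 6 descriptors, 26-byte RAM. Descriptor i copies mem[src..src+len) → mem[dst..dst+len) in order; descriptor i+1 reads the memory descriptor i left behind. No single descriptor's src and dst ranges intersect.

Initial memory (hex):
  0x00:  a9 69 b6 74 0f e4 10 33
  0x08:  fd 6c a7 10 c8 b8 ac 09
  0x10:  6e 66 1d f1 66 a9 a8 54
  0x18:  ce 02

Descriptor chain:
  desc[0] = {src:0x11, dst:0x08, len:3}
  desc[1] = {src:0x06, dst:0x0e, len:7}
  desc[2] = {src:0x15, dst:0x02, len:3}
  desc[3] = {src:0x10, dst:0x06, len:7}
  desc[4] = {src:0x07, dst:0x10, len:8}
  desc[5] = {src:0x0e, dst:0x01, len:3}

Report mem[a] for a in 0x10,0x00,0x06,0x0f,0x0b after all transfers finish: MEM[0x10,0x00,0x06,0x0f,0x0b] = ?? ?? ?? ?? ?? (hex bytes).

[0] 0x11->0x08 len=3 : 66 1d f1
[1] 0x06->0x0e len=7 : 10 33 66 1d f1 10 c8
[2] 0x15->0x02 len=3 : a9 a8 54
[3] 0x10->0x06 len=7 : 66 1d f1 10 c8 a9 a8
[4] 0x07->0x10 len=8 : 1d f1 10 c8 a9 a8 b8 10
[5] 0x0e->0x01 len=3 : 10 33 1d
query mem[0x10]=0x1d, mem[0x00]=0xa9, mem[0x06]=0x66, mem[0x0f]=0x33, mem[0x0b]=0xa9

MEM[0x10,0x00,0x06,0x0f,0x0b] = 1d a9 66 33 a9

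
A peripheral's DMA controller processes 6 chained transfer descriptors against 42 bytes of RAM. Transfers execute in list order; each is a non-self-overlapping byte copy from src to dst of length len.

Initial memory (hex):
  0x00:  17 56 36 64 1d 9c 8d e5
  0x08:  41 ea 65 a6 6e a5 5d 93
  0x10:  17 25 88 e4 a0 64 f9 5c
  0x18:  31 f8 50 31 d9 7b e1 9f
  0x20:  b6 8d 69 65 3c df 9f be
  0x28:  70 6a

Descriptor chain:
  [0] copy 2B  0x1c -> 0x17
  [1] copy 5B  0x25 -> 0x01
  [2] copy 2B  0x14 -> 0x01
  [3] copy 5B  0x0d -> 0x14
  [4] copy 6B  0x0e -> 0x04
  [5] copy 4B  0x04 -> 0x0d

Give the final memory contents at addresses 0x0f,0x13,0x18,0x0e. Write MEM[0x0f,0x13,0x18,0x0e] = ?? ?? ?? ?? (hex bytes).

MEM[0x0f,0x13,0x18,0x0e] = 17 e4 25 93

[0] 0x1c->0x17 len=2 : d9 7b
[1] 0x25->0x01 len=5 : df 9f be 70 6a
[2] 0x14->0x01 len=2 : a0 64
[3] 0x0d->0x14 len=5 : a5 5d 93 17 25
[4] 0x0e->0x04 len=6 : 5d 93 17 25 88 e4
[5] 0x04->0x0d len=4 : 5d 93 17 25
query mem[0x0f]=0x17, mem[0x13]=0xe4, mem[0x18]=0x25, mem[0x0e]=0x93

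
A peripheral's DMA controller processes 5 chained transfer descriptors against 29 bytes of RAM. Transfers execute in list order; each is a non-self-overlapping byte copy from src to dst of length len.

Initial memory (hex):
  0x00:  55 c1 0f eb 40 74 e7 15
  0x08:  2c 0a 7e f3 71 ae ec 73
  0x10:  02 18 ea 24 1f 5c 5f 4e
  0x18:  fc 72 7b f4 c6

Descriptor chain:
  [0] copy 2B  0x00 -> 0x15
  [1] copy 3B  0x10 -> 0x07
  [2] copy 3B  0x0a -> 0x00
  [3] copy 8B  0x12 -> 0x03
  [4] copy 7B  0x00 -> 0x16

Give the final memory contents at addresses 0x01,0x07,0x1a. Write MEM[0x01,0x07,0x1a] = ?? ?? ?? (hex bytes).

MEM[0x01,0x07,0x1a] = f3 c1 24

[0] 0x00->0x15 len=2 : 55 c1
[1] 0x10->0x07 len=3 : 02 18 ea
[2] 0x0a->0x00 len=3 : 7e f3 71
[3] 0x12->0x03 len=8 : ea 24 1f 55 c1 4e fc 72
[4] 0x00->0x16 len=7 : 7e f3 71 ea 24 1f 55
query mem[0x01]=0xf3, mem[0x07]=0xc1, mem[0x1a]=0x24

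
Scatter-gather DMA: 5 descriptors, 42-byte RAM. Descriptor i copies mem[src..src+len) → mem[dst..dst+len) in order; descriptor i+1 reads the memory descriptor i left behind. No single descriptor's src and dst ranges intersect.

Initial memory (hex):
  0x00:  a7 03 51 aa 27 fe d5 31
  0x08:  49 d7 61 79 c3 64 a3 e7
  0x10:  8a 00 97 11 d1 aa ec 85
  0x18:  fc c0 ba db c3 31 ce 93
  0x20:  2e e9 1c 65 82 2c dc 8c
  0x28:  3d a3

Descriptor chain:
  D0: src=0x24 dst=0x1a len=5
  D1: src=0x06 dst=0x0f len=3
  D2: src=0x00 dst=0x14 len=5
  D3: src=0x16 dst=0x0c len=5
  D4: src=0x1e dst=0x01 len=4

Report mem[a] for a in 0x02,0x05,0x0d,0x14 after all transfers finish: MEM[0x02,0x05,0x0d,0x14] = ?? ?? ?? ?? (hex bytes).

#0 dst[0x1a+5] := {0x82,0x2c,0xdc,0x8c,0x3d}
#1 dst[0x0f+3] := {0xd5,0x31,0x49}
#2 dst[0x14+5] := {0xa7,0x03,0x51,0xaa,0x27}
#3 dst[0x0c+5] := {0x51,0xaa,0x27,0xc0,0x82}
#4 dst[0x01+4] := {0x3d,0x93,0x2e,0xe9}
query mem[0x02]=0x93, mem[0x05]=0xfe, mem[0x0d]=0xaa, mem[0x14]=0xa7

MEM[0x02,0x05,0x0d,0x14] = 93 fe aa a7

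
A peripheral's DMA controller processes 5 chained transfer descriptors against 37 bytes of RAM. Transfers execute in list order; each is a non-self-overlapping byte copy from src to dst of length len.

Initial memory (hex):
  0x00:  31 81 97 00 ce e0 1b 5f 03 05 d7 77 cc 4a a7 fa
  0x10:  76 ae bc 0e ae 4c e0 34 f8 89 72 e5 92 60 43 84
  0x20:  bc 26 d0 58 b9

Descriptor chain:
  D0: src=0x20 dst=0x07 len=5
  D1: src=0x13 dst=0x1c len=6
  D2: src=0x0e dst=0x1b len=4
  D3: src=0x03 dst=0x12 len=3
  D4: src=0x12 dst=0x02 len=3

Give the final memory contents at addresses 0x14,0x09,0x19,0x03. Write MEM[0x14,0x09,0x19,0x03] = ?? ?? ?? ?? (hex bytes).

#0 dst[0x07+5] := {0xbc,0x26,0xd0,0x58,0xb9}
#1 dst[0x1c+6] := {0x0e,0xae,0x4c,0xe0,0x34,0xf8}
#2 dst[0x1b+4] := {0xa7,0xfa,0x76,0xae}
#3 dst[0x12+3] := {0x00,0xce,0xe0}
#4 dst[0x02+3] := {0x00,0xce,0xe0}
query mem[0x14]=0xe0, mem[0x09]=0xd0, mem[0x19]=0x89, mem[0x03]=0xce

MEM[0x14,0x09,0x19,0x03] = e0 d0 89 ce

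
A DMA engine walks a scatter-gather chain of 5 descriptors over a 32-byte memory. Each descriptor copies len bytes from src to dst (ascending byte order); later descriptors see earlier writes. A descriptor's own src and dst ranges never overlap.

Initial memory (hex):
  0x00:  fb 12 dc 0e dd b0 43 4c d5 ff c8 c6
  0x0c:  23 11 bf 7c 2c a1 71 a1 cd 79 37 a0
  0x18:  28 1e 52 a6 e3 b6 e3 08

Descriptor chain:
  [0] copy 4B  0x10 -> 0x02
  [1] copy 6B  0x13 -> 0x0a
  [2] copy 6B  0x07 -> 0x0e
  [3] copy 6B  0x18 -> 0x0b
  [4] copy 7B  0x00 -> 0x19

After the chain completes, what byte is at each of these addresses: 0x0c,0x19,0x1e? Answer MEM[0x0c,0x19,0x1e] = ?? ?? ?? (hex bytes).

  after D0: wrote 4B at 0x02 = 2ca171a1
  after D1: wrote 6B at 0x0a = a1cd7937a028
  after D2: wrote 6B at 0x0e = 4cd5ffa1cd79
  after D3: wrote 6B at 0x0b = 281e52a6e3b6
  after D4: wrote 7B at 0x19 = fb122ca171a143
query mem[0x0c]=0x1e, mem[0x19]=0xfb, mem[0x1e]=0xa1

MEM[0x0c,0x19,0x1e] = 1e fb a1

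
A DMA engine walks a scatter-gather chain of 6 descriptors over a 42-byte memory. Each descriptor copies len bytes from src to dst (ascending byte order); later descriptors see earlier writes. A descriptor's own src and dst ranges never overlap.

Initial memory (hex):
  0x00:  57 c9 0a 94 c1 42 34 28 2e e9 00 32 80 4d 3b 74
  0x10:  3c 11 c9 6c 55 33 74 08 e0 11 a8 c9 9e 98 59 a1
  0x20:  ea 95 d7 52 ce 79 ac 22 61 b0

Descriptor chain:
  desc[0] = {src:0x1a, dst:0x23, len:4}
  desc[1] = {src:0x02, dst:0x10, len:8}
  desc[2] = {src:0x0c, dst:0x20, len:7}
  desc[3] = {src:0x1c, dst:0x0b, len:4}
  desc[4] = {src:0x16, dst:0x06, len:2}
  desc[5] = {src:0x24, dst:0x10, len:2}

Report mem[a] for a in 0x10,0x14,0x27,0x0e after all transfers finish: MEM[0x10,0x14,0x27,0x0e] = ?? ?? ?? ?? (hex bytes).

MEM[0x10,0x14,0x27,0x0e] = 0a 34 22 a1

  after D0: wrote 4B at 0x23 = a8c99e98
  after D1: wrote 8B at 0x10 = 0a94c14234282ee9
  after D2: wrote 7B at 0x20 = 804d3b740a94c1
  after D3: wrote 4B at 0x0b = 9e9859a1
  after D4: wrote 2B at 0x06 = 2ee9
  after D5: wrote 2B at 0x10 = 0a94
query mem[0x10]=0x0a, mem[0x14]=0x34, mem[0x27]=0x22, mem[0x0e]=0xa1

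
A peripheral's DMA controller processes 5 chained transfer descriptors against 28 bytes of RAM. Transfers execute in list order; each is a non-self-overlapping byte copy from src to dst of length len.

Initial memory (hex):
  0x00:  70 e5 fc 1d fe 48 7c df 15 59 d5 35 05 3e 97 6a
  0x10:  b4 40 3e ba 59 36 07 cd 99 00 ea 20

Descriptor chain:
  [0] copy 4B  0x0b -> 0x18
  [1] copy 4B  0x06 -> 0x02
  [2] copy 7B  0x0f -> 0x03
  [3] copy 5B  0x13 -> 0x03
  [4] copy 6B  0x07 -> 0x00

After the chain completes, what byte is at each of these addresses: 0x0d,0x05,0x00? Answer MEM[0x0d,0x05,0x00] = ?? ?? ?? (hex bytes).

MEM[0x0d,0x05,0x00] = 3e 05 cd

[0] 0x0b->0x18 len=4 : 35 05 3e 97
[1] 0x06->0x02 len=4 : 7c df 15 59
[2] 0x0f->0x03 len=7 : 6a b4 40 3e ba 59 36
[3] 0x13->0x03 len=5 : ba 59 36 07 cd
[4] 0x07->0x00 len=6 : cd 59 36 d5 35 05
query mem[0x0d]=0x3e, mem[0x05]=0x05, mem[0x00]=0xcd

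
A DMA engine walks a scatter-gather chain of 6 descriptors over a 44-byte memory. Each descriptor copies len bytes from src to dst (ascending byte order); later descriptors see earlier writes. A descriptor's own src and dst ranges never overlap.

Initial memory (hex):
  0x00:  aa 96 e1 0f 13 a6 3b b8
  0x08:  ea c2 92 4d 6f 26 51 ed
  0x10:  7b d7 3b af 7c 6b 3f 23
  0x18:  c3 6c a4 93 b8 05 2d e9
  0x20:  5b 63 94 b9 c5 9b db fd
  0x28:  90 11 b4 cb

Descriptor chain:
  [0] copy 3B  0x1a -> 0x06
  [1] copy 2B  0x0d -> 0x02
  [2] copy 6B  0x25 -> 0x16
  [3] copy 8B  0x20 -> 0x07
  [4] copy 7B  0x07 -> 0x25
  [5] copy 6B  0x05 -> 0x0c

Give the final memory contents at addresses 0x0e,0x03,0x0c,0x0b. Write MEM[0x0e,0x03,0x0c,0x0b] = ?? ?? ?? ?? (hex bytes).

[0] 0x1a->0x06 len=3 : a4 93 b8
[1] 0x0d->0x02 len=2 : 26 51
[2] 0x25->0x16 len=6 : 9b db fd 90 11 b4
[3] 0x20->0x07 len=8 : 5b 63 94 b9 c5 9b db fd
[4] 0x07->0x25 len=7 : 5b 63 94 b9 c5 9b db
[5] 0x05->0x0c len=6 : a6 a4 5b 63 94 b9
query mem[0x0e]=0x5b, mem[0x03]=0x51, mem[0x0c]=0xa6, mem[0x0b]=0xc5

MEM[0x0e,0x03,0x0c,0x0b] = 5b 51 a6 c5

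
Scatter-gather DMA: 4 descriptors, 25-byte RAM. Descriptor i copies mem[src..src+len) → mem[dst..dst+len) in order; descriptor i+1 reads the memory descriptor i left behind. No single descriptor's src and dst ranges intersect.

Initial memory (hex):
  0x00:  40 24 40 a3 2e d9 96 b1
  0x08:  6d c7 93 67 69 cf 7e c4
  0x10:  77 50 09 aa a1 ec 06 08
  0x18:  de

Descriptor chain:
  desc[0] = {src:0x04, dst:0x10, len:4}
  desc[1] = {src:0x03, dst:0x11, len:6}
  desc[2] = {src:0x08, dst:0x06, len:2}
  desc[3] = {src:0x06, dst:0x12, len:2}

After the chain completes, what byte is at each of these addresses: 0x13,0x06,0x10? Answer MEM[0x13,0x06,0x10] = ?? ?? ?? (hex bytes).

  after D0: wrote 4B at 0x10 = 2ed996b1
  after D1: wrote 6B at 0x11 = a32ed996b16d
  after D2: wrote 2B at 0x06 = 6dc7
  after D3: wrote 2B at 0x12 = 6dc7
query mem[0x13]=0xc7, mem[0x06]=0x6d, mem[0x10]=0x2e

MEM[0x13,0x06,0x10] = c7 6d 2e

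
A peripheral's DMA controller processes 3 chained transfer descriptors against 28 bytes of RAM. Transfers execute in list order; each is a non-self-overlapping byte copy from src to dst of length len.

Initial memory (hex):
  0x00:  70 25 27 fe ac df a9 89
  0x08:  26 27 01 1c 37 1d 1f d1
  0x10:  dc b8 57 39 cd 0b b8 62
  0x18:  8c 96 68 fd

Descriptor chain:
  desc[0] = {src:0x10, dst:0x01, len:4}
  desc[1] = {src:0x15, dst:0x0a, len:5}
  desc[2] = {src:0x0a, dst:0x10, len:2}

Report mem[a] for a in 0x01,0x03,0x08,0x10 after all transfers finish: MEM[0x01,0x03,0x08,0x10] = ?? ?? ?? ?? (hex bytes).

MEM[0x01,0x03,0x08,0x10] = dc 57 26 0b

  after D0: wrote 4B at 0x01 = dcb85739
  after D1: wrote 5B at 0x0a = 0bb8628c96
  after D2: wrote 2B at 0x10 = 0bb8
query mem[0x01]=0xdc, mem[0x03]=0x57, mem[0x08]=0x26, mem[0x10]=0x0b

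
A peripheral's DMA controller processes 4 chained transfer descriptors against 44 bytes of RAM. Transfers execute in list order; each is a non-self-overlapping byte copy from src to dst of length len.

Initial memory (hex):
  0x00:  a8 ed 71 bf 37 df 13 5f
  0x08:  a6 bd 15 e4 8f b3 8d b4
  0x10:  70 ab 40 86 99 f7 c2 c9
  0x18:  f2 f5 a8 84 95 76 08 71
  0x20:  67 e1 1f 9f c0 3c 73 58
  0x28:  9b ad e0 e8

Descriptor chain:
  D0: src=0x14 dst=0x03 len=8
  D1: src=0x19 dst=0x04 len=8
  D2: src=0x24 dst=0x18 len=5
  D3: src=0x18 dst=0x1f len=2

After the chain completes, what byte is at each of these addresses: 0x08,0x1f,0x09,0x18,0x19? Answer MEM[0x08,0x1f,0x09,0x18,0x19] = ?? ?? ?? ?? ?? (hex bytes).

MEM[0x08,0x1f,0x09,0x18,0x19] = 76 c0 08 c0 3c

[0] 0x14->0x03 len=8 : 99 f7 c2 c9 f2 f5 a8 84
[1] 0x19->0x04 len=8 : f5 a8 84 95 76 08 71 67
[2] 0x24->0x18 len=5 : c0 3c 73 58 9b
[3] 0x18->0x1f len=2 : c0 3c
query mem[0x08]=0x76, mem[0x1f]=0xc0, mem[0x09]=0x08, mem[0x18]=0xc0, mem[0x19]=0x3c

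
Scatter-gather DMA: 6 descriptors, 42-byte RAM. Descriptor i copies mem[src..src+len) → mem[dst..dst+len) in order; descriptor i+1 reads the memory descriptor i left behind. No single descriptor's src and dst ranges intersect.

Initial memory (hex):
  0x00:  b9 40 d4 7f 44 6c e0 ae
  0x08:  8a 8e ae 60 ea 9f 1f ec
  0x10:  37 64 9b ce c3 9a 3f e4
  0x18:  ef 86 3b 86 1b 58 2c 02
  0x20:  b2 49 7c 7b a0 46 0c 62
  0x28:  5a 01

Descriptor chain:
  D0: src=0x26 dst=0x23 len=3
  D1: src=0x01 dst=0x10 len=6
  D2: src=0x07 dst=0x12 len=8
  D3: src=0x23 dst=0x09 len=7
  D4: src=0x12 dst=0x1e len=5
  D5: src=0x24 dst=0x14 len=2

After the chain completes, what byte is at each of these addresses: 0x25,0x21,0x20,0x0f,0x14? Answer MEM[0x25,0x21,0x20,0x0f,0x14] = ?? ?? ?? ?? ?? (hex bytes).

#0 dst[0x23+3] := {0x0c,0x62,0x5a}
#1 dst[0x10+6] := {0x40,0xd4,0x7f,0x44,0x6c,0xe0}
#2 dst[0x12+8] := {0xae,0x8a,0x8e,0xae,0x60,0xea,0x9f,0x1f}
#3 dst[0x09+7] := {0x0c,0x62,0x5a,0x0c,0x62,0x5a,0x01}
#4 dst[0x1e+5] := {0xae,0x8a,0x8e,0xae,0x60}
#5 dst[0x14+2] := {0x62,0x5a}
query mem[0x25]=0x5a, mem[0x21]=0xae, mem[0x20]=0x8e, mem[0x0f]=0x01, mem[0x14]=0x62

MEM[0x25,0x21,0x20,0x0f,0x14] = 5a ae 8e 01 62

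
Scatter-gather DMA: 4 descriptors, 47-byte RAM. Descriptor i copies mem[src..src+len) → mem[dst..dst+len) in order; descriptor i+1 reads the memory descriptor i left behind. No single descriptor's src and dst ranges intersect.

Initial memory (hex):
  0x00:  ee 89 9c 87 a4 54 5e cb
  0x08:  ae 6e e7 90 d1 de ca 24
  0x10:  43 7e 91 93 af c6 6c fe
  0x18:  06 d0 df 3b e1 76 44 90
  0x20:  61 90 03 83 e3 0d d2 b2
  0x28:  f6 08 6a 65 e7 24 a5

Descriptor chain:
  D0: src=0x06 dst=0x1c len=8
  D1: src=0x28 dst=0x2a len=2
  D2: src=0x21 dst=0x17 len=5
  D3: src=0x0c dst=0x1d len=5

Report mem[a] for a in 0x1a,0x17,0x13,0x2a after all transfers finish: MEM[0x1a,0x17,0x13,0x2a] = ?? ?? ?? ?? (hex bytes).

MEM[0x1a,0x17,0x13,0x2a] = e3 90 93 f6

  after D0: wrote 8B at 0x1c = 5ecbae6ee790d1de
  after D1: wrote 2B at 0x2a = f608
  after D2: wrote 5B at 0x17 = 90d1dee30d
  after D3: wrote 5B at 0x1d = d1deca2443
query mem[0x1a]=0xe3, mem[0x17]=0x90, mem[0x13]=0x93, mem[0x2a]=0xf6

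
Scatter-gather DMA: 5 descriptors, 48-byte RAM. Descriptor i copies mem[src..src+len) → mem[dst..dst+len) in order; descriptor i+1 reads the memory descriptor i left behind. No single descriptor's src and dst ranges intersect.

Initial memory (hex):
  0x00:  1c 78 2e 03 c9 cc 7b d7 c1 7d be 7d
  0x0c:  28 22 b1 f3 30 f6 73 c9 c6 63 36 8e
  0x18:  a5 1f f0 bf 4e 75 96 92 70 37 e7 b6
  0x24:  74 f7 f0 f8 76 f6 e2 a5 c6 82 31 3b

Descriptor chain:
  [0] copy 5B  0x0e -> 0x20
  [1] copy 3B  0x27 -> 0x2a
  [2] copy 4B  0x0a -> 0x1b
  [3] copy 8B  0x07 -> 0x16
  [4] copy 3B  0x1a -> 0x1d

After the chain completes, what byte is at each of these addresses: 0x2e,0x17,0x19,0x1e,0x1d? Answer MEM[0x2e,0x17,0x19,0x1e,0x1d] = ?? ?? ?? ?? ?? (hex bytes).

MEM[0x2e,0x17,0x19,0x1e,0x1d] = 31 c1 be 28 7d

[0] 0x0e->0x20 len=5 : b1 f3 30 f6 73
[1] 0x27->0x2a len=3 : f8 76 f6
[2] 0x0a->0x1b len=4 : be 7d 28 22
[3] 0x07->0x16 len=8 : d7 c1 7d be 7d 28 22 b1
[4] 0x1a->0x1d len=3 : 7d 28 22
query mem[0x2e]=0x31, mem[0x17]=0xc1, mem[0x19]=0xbe, mem[0x1e]=0x28, mem[0x1d]=0x7d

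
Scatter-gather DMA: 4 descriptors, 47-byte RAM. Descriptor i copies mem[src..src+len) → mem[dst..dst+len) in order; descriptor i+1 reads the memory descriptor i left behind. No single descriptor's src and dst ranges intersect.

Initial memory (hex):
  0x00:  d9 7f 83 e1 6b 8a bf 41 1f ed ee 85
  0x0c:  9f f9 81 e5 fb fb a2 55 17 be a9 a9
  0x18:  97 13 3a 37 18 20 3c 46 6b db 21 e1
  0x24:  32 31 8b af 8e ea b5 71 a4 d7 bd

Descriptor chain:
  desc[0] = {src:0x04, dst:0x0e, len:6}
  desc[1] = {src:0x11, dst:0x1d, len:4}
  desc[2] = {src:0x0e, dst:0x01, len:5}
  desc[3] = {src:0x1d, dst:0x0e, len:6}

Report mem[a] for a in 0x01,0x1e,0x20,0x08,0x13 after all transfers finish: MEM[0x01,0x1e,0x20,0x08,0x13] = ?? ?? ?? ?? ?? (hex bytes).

MEM[0x01,0x1e,0x20,0x08,0x13] = 6b 1f 17 1f 21

  after D0: wrote 6B at 0x0e = 6b8abf411fed
  after D1: wrote 4B at 0x1d = 411fed17
  after D2: wrote 5B at 0x01 = 6b8abf411f
  after D3: wrote 6B at 0x0e = 411fed17db21
query mem[0x01]=0x6b, mem[0x1e]=0x1f, mem[0x20]=0x17, mem[0x08]=0x1f, mem[0x13]=0x21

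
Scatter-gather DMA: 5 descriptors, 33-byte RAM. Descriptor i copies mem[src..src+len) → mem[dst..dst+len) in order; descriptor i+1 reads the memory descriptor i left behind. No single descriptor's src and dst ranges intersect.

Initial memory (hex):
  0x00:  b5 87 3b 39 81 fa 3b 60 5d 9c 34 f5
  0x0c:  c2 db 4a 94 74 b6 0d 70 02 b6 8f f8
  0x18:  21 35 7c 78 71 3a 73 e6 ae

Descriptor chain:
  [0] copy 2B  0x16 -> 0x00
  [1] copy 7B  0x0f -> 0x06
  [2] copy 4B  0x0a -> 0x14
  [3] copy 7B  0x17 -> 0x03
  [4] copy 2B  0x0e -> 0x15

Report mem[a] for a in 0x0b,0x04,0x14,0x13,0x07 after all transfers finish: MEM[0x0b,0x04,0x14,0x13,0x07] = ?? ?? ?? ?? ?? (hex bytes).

#0 dst[0x00+2] := {0x8f,0xf8}
#1 dst[0x06+7] := {0x94,0x74,0xb6,0x0d,0x70,0x02,0xb6}
#2 dst[0x14+4] := {0x70,0x02,0xb6,0xdb}
#3 dst[0x03+7] := {0xdb,0x21,0x35,0x7c,0x78,0x71,0x3a}
#4 dst[0x15+2] := {0x4a,0x94}
query mem[0x0b]=0x02, mem[0x04]=0x21, mem[0x14]=0x70, mem[0x13]=0x70, mem[0x07]=0x78

MEM[0x0b,0x04,0x14,0x13,0x07] = 02 21 70 70 78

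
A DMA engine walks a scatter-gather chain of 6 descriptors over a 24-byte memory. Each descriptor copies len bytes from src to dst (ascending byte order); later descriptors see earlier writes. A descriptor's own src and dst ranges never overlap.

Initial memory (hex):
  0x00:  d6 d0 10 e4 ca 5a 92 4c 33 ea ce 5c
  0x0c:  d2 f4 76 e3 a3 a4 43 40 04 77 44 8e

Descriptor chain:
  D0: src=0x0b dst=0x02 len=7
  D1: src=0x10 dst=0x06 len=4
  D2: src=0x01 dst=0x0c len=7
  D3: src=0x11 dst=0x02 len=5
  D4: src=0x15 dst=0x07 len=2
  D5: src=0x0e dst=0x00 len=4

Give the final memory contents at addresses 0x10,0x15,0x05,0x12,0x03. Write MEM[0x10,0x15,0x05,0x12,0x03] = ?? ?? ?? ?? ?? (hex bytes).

MEM[0x10,0x15,0x05,0x12,0x03] = 76 77 04 a4 a3

D0: mem[0x02..0x08] <- [5c d2 f4 76 e3 a3 a4]
D1: mem[0x06..0x09] <- [a3 a4 43 40]
D2: mem[0x0c..0x12] <- [d0 5c d2 f4 76 a3 a4]
D3: mem[0x02..0x06] <- [a3 a4 40 04 77]
D4: mem[0x07..0x08] <- [77 44]
D5: mem[0x00..0x03] <- [d2 f4 76 a3]
query mem[0x10]=0x76, mem[0x15]=0x77, mem[0x05]=0x04, mem[0x12]=0xa4, mem[0x03]=0xa3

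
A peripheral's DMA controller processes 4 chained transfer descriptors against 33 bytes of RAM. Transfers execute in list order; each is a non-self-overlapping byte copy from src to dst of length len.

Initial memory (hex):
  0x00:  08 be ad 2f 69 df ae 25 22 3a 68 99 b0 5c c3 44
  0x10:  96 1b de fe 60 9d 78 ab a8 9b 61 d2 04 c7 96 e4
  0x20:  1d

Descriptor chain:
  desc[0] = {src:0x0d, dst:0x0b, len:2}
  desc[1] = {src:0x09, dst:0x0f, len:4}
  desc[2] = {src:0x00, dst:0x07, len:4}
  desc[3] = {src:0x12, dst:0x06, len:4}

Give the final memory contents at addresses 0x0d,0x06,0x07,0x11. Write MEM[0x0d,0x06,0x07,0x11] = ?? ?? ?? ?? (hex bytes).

MEM[0x0d,0x06,0x07,0x11] = 5c c3 fe 5c

[0] 0x0d->0x0b len=2 : 5c c3
[1] 0x09->0x0f len=4 : 3a 68 5c c3
[2] 0x00->0x07 len=4 : 08 be ad 2f
[3] 0x12->0x06 len=4 : c3 fe 60 9d
query mem[0x0d]=0x5c, mem[0x06]=0xc3, mem[0x07]=0xfe, mem[0x11]=0x5c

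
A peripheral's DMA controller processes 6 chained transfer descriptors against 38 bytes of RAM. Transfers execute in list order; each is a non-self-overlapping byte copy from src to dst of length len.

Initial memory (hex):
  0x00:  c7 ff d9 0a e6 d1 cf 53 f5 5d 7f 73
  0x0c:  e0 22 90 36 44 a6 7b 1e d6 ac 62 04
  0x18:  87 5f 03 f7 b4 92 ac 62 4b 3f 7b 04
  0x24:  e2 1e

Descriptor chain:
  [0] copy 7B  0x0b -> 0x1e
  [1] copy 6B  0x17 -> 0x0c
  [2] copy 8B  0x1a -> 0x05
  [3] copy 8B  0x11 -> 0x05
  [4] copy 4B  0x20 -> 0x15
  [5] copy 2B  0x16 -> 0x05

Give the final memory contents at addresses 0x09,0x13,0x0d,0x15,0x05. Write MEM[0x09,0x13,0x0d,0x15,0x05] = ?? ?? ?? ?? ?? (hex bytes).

D0: mem[0x1e..0x24] <- [73 e0 22 90 36 44 a6]
D1: mem[0x0c..0x11] <- [04 87 5f 03 f7 b4]
D2: mem[0x05..0x0c] <- [03 f7 b4 92 73 e0 22 90]
D3: mem[0x05..0x0c] <- [b4 7b 1e d6 ac 62 04 87]
D4: mem[0x15..0x18] <- [22 90 36 44]
D5: mem[0x05..0x06] <- [90 36]
query mem[0x09]=0xac, mem[0x13]=0x1e, mem[0x0d]=0x87, mem[0x15]=0x22, mem[0x05]=0x90

MEM[0x09,0x13,0x0d,0x15,0x05] = ac 1e 87 22 90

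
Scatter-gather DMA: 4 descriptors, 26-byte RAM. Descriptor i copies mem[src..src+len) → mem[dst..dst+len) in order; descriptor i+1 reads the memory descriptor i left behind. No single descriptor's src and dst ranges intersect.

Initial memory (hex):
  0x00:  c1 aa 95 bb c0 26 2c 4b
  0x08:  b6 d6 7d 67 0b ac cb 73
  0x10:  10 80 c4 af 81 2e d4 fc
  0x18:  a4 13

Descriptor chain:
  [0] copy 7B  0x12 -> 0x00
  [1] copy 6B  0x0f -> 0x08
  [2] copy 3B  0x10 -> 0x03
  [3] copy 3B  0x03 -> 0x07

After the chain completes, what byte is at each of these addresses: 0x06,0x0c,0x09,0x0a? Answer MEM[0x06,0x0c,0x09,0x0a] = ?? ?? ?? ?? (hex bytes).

MEM[0x06,0x0c,0x09,0x0a] = a4 af c4 80

[0] 0x12->0x00 len=7 : c4 af 81 2e d4 fc a4
[1] 0x0f->0x08 len=6 : 73 10 80 c4 af 81
[2] 0x10->0x03 len=3 : 10 80 c4
[3] 0x03->0x07 len=3 : 10 80 c4
query mem[0x06]=0xa4, mem[0x0c]=0xaf, mem[0x09]=0xc4, mem[0x0a]=0x80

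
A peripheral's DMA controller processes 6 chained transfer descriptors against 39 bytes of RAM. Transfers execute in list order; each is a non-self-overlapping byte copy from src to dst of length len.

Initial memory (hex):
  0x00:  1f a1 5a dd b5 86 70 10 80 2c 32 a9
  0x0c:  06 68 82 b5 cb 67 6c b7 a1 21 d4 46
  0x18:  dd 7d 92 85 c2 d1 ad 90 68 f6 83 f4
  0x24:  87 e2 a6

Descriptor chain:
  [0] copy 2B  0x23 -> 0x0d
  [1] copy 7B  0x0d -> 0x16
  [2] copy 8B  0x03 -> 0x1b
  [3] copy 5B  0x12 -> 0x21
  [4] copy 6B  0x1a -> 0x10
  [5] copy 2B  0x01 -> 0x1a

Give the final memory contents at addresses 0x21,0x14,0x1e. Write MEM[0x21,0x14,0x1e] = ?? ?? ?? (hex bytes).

[0] 0x23->0x0d len=2 : f4 87
[1] 0x0d->0x16 len=7 : f4 87 b5 cb 67 6c b7
[2] 0x03->0x1b len=8 : dd b5 86 70 10 80 2c 32
[3] 0x12->0x21 len=5 : 6c b7 a1 21 f4
[4] 0x1a->0x10 len=6 : 67 dd b5 86 70 10
[5] 0x01->0x1a len=2 : a1 5a
query mem[0x21]=0x6c, mem[0x14]=0x70, mem[0x1e]=0x70

MEM[0x21,0x14,0x1e] = 6c 70 70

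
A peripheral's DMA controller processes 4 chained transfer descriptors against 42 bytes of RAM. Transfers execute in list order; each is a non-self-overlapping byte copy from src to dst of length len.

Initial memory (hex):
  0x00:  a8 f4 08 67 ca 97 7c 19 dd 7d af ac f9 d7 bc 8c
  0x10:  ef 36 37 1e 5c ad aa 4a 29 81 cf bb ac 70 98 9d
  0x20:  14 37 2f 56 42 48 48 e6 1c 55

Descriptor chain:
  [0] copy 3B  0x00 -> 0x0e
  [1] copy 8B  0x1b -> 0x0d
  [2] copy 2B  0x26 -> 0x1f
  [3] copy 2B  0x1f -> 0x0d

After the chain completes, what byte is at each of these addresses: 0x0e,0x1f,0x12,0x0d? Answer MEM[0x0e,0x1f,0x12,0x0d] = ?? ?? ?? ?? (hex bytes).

D0: mem[0x0e..0x10] <- [a8 f4 08]
D1: mem[0x0d..0x14] <- [bb ac 70 98 9d 14 37 2f]
D2: mem[0x1f..0x20] <- [48 e6]
D3: mem[0x0d..0x0e] <- [48 e6]
query mem[0x0e]=0xe6, mem[0x1f]=0x48, mem[0x12]=0x14, mem[0x0d]=0x48

MEM[0x0e,0x1f,0x12,0x0d] = e6 48 14 48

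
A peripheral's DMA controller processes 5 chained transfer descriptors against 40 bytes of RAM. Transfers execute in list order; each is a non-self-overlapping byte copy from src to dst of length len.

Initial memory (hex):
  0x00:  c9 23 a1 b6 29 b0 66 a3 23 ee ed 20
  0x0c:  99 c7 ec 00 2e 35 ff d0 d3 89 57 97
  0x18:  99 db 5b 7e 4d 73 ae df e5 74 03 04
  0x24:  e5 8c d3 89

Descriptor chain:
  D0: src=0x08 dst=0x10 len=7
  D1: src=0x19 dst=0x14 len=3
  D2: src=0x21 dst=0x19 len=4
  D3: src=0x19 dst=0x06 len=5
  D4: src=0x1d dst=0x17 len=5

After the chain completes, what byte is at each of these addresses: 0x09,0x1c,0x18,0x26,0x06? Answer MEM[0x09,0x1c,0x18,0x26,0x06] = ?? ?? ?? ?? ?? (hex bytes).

MEM[0x09,0x1c,0x18,0x26,0x06] = e5 e5 ae d3 74

[0] 0x08->0x10 len=7 : 23 ee ed 20 99 c7 ec
[1] 0x19->0x14 len=3 : db 5b 7e
[2] 0x21->0x19 len=4 : 74 03 04 e5
[3] 0x19->0x06 len=5 : 74 03 04 e5 73
[4] 0x1d->0x17 len=5 : 73 ae df e5 74
query mem[0x09]=0xe5, mem[0x1c]=0xe5, mem[0x18]=0xae, mem[0x26]=0xd3, mem[0x06]=0x74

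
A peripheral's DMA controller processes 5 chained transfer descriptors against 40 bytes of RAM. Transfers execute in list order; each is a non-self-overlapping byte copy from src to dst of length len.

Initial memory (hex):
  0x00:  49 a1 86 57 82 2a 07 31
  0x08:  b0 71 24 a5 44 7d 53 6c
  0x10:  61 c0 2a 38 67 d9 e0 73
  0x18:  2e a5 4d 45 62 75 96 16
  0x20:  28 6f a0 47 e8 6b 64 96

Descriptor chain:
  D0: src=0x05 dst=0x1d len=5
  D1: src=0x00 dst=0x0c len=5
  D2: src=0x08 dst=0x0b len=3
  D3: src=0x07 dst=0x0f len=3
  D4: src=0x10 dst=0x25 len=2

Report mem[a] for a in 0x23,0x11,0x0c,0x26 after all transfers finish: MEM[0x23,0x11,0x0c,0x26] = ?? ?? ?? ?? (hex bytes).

MEM[0x23,0x11,0x0c,0x26] = 47 71 71 71

[0] 0x05->0x1d len=5 : 2a 07 31 b0 71
[1] 0x00->0x0c len=5 : 49 a1 86 57 82
[2] 0x08->0x0b len=3 : b0 71 24
[3] 0x07->0x0f len=3 : 31 b0 71
[4] 0x10->0x25 len=2 : b0 71
query mem[0x23]=0x47, mem[0x11]=0x71, mem[0x0c]=0x71, mem[0x26]=0x71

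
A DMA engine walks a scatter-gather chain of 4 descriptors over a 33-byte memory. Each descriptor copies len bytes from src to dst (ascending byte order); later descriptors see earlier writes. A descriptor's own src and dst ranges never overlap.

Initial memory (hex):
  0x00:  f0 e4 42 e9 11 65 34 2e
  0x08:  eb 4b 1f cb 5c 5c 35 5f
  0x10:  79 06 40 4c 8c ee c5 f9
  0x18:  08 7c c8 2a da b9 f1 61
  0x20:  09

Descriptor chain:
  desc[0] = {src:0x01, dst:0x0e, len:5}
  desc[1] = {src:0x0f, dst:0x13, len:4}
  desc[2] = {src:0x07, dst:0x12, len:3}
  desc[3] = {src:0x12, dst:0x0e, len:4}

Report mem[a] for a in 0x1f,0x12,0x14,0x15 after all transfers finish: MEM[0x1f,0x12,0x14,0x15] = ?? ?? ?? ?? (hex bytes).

MEM[0x1f,0x12,0x14,0x15] = 61 2e 4b 11

  after D0: wrote 5B at 0x0e = e442e91165
  after D1: wrote 4B at 0x13 = 42e91165
  after D2: wrote 3B at 0x12 = 2eeb4b
  after D3: wrote 4B at 0x0e = 2eeb4b11
query mem[0x1f]=0x61, mem[0x12]=0x2e, mem[0x14]=0x4b, mem[0x15]=0x11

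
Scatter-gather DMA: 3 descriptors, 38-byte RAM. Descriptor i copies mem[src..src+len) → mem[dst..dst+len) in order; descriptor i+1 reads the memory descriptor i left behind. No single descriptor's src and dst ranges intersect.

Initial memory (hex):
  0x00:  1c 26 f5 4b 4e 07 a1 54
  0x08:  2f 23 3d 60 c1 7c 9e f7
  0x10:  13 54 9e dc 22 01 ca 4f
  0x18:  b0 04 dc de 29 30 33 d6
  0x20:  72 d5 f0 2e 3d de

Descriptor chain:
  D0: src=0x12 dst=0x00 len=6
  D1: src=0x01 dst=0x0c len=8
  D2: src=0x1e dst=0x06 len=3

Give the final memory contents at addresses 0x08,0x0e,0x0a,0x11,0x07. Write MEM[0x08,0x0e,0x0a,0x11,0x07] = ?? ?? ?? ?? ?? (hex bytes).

  after D0: wrote 6B at 0x00 = 9edc2201ca4f
  after D1: wrote 8B at 0x0c = dc2201ca4fa1542f
  after D2: wrote 3B at 0x06 = 33d672
query mem[0x08]=0x72, mem[0x0e]=0x01, mem[0x0a]=0x3d, mem[0x11]=0xa1, mem[0x07]=0xd6

MEM[0x08,0x0e,0x0a,0x11,0x07] = 72 01 3d a1 d6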